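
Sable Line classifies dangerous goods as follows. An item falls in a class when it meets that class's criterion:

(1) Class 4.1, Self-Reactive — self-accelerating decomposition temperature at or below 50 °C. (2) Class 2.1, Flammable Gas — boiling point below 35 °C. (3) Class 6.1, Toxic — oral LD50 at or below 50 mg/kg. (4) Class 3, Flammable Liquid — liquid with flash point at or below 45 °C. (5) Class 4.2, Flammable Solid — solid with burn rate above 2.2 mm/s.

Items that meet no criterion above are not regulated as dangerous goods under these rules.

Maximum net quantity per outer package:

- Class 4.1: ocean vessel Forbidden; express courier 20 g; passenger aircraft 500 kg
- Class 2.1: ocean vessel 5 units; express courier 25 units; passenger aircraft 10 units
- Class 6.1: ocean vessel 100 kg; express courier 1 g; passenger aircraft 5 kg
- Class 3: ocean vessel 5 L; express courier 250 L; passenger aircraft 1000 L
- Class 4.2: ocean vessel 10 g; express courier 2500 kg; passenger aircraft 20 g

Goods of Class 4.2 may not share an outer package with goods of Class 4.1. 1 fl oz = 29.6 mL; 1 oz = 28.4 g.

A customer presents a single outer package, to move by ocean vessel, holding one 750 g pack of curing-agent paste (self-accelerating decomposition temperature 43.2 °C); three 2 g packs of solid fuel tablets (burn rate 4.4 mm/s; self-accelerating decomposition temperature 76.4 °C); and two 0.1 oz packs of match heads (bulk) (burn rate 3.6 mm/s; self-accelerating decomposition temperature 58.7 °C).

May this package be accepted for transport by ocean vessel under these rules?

No

With self-accelerating decomposition temperature 43.2 °C (≤ 50 °C), the curing-agent paste falls in Class 4.1.
With burn rate 4.4 mm/s (> 2.2 mm/s), the solid fuel tablets fall in Class 4.2.
Match heads (bulk): burn rate 3.6 mm/s > 2.2 mm/s → Class 4.2 (Flammable Solid).
Class 4.2 net quantity: (three 2 g packs = 6 g) + (two 0.1 oz packs = 5.68 g) = 11.68 g.
11.68 g > 10 g (ocean vessel limit, Class 4.2) — over the limit.
Class 4.1 quantity: 750 g.
By ocean vessel, Class 4.1 is Forbidden regardless of quantity.
Class 4.2 and Class 4.1 may not share an outer package.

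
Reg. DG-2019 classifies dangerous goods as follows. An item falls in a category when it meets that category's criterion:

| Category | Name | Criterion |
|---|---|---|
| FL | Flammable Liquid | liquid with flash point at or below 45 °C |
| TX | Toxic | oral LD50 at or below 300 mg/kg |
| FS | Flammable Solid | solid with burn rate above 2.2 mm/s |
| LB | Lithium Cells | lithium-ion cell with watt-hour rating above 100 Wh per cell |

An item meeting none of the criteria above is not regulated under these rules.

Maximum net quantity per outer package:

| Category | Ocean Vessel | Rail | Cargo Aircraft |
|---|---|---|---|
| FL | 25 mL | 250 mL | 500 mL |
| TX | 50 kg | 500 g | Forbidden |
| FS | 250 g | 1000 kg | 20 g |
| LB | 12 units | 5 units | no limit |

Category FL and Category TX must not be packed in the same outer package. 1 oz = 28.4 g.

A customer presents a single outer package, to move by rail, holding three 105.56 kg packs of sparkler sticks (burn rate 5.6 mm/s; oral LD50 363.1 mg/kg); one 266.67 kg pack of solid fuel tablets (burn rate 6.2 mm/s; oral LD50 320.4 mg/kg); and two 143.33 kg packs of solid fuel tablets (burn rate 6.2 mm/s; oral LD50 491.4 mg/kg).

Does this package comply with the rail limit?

Yes

With burn rate 5.6 mm/s (> 2.2 mm/s), the sparkler sticks fall in Category FS.
With burn rate 6.2 mm/s (> 2.2 mm/s), the solid fuel tablets fall in Category FS.
Burn rate 6.2 mm/s meets the Category FS criterion (Flammable Solid), so the solid fuel tablets are Category FS.
Category FS net quantity: (three 105.56 kg packs = 316.68 kg) + 266.67 kg + (two 143.33 kg packs = 286.66 kg) = 870.01 kg.
870.01 kg ≤ 1000 kg (rail limit, Category FS) — within limit.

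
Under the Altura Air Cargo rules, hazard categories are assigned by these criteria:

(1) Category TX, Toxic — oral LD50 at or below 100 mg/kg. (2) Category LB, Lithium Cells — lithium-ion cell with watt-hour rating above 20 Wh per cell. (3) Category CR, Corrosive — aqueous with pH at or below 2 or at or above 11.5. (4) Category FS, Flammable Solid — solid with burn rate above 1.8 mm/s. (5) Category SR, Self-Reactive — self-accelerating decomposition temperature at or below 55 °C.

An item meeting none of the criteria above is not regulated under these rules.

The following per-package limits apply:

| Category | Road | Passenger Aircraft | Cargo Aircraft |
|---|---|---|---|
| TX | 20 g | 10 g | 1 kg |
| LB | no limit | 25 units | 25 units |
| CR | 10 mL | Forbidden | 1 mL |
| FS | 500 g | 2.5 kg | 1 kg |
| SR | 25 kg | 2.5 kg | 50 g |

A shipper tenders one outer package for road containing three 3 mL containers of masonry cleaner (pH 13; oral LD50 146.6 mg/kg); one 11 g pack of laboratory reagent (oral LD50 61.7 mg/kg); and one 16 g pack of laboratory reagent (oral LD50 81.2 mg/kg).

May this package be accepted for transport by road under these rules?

No

Masonry cleaner: pH 13 ≥ 11.5 → Category CR (Corrosive).
With oral LD50 61.7 mg/kg (≤ 100 mg/kg), the laboratory reagent falls in Category TX.
Laboratory reagent: oral LD50 81.2 mg/kg ≤ 100 mg/kg → Category TX (Toxic).
Category TX net quantity: 11 g + 16 g = 27 g.
That exceeds the Category TX road limit of 20 g.
Category CR quantity: three 3 mL containers = 9 mL.
9 mL ≤ 10 mL (road limit, Category CR) — within limit.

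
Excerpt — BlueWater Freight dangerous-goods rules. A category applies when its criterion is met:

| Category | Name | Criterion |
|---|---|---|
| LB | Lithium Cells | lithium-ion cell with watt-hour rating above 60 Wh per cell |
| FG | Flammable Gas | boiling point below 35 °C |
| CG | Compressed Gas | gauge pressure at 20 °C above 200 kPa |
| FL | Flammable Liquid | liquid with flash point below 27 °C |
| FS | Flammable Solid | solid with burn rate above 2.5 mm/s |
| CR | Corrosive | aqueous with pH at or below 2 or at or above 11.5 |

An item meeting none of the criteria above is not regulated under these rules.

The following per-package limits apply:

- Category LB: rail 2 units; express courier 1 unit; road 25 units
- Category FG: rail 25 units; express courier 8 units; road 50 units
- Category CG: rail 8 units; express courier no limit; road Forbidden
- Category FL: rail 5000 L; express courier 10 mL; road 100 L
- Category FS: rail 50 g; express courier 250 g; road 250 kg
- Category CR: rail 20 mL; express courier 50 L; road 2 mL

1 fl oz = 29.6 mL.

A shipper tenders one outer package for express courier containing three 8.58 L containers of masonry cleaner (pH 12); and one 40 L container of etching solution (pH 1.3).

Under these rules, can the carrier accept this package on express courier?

The masonry cleaner has pH 12, which is ≥ 11.5, so it is Category CR (Corrosive).
The etching solution has pH 1.3, which is ≤ 2, so it is Category CR (Corrosive).
Category CR net quantity: (three 8.58 L containers = 25.74 L) + 40 L = 65.74 L.
65.74 L exceeds the express courier limit of 50 L for Category CR.

No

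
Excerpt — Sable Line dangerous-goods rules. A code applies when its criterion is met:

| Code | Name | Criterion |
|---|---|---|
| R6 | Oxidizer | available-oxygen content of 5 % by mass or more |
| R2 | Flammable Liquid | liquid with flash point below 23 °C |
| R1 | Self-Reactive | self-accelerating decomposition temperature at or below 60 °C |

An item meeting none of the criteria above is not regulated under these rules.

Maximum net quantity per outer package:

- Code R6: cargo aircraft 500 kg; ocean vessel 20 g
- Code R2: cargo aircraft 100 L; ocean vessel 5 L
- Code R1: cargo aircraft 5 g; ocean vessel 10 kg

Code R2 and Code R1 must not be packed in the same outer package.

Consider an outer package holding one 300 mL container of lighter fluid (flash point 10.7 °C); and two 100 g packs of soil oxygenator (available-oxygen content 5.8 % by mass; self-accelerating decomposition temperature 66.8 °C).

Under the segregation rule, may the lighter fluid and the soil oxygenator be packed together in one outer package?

Lighter fluid: flash point 10.7 °C < 23 °C → Code R2 (Flammable Liquid).
Soil oxygenator: available-oxygen content 5.8 % by mass ≥ 5 % by mass → Code R6 (Oxidizer).
No segregation rule bars Code R2 with Code R6.

Yes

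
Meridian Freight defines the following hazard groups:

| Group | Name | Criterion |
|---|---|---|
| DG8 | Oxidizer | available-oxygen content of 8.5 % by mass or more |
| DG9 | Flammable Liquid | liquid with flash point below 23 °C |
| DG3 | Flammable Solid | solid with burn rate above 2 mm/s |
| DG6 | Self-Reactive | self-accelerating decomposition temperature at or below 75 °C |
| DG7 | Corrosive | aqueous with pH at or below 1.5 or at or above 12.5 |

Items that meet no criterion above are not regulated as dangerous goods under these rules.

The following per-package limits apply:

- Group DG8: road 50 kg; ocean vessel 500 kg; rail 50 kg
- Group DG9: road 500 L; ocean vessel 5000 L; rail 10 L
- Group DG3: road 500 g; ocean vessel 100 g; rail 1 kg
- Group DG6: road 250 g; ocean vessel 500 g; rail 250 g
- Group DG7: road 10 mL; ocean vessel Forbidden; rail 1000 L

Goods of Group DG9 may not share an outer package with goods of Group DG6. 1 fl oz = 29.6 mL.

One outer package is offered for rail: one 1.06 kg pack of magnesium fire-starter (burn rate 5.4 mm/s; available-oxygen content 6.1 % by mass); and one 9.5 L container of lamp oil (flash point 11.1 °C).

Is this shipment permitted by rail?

No

With burn rate 5.4 mm/s (> 2 mm/s), the magnesium fire-starter falls in Group DG3.
The lamp oil has flash point 11.1 °C, which is < 23 °C, so it is Group DG9 (Flammable Liquid).
Group DG3 quantity: 1.06 kg.
That exceeds the Group DG3 rail limit of 1 kg.
Group DG9 quantity: 9.5 L.
9.5 L is within the rail limit of 10 L for Group DG9.
The segregation rule (Group DG9 with Group DG6) does not apply to Group DG3 with Group DG9.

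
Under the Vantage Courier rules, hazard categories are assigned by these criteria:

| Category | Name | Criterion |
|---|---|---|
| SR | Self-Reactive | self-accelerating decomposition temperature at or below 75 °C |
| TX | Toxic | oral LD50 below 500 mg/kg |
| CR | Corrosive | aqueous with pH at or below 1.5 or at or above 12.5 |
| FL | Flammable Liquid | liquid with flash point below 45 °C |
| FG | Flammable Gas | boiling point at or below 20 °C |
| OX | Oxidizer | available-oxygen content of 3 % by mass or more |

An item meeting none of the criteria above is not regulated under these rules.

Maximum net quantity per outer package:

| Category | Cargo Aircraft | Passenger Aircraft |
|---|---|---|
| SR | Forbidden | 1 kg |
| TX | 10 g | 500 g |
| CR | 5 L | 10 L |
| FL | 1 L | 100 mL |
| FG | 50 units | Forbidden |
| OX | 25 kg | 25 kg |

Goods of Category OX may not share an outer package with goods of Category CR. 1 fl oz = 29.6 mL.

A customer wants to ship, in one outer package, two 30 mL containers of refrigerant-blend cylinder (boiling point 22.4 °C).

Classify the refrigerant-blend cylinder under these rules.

Not regulated

boiling point 22.4 °C is not below 20 °C, so Category FG does not apply.
No criterion is met, so the item is not regulated.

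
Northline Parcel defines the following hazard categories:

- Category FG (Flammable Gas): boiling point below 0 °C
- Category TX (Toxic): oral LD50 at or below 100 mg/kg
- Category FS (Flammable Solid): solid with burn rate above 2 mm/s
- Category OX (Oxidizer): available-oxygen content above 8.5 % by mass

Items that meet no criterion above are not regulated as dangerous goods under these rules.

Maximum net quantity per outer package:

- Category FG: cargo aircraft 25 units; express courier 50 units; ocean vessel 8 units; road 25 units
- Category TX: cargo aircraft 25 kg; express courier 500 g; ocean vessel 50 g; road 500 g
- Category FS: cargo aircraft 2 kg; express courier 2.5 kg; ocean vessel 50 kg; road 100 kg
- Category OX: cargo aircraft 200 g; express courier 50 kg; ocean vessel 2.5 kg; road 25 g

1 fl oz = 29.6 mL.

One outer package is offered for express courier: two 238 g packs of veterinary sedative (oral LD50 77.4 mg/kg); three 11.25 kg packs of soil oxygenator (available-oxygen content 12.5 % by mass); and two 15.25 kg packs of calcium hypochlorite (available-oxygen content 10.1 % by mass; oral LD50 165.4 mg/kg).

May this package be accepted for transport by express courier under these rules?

Veterinary sedative: oral LD50 77.4 mg/kg ≤ 100 mg/kg → Category TX (Toxic).
Soil oxygenator: available-oxygen content 12.5 % by mass > 8.5 % by mass → Category OX (Oxidizer).
The calcium hypochlorite has available-oxygen content 10.1 % by mass, which is > 8.5 % by mass, so it is Category OX (Oxidizer).
Category OX net quantity: (three 11.25 kg packs = 33.75 kg) + (two 15.25 kg packs = 30.5 kg) = 64.25 kg.
That exceeds the Category OX express courier limit of 50 kg.
Category TX quantity: two 238 g packs = 476 g.
476 g ≤ 500 g (express courier limit, Category TX) — within limit.

No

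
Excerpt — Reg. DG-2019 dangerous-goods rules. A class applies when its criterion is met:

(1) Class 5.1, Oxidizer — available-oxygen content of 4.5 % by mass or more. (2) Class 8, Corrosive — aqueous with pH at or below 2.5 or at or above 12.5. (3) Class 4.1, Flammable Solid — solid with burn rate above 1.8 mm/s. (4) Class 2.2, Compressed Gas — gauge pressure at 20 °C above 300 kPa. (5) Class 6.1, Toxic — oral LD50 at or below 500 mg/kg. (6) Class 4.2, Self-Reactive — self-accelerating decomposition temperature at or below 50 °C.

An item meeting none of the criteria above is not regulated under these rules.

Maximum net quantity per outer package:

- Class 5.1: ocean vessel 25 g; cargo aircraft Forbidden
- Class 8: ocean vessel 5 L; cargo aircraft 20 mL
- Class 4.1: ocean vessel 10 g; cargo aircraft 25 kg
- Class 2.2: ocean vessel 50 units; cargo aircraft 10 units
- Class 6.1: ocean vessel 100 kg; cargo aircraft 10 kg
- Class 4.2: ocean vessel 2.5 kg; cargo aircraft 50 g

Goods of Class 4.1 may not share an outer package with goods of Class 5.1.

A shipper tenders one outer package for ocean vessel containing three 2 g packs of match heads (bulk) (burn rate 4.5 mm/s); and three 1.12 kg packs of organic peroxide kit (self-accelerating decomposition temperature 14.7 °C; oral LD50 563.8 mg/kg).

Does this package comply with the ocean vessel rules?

No

The match heads (bulk) have burn rate 4.5 mm/s, which is > 1.8 mm/s, so they are Class 4.1 (Flammable Solid).
With self-accelerating decomposition temperature 14.7 °C (≤ 50 °C), the organic peroxide kit falls in Class 4.2.
Class 4.2 quantity: three 1.12 kg packs = 3.36 kg.
3.36 kg > 2.5 kg (ocean vessel limit, Class 4.2) — over the limit.
Class 4.1 quantity: three 2 g packs = 6 g.
6 g is within the ocean vessel limit of 10 g for Class 4.1.
The segregation rule (Class 4.1 with Class 5.1) does not apply to Class 4.2 with Class 4.1.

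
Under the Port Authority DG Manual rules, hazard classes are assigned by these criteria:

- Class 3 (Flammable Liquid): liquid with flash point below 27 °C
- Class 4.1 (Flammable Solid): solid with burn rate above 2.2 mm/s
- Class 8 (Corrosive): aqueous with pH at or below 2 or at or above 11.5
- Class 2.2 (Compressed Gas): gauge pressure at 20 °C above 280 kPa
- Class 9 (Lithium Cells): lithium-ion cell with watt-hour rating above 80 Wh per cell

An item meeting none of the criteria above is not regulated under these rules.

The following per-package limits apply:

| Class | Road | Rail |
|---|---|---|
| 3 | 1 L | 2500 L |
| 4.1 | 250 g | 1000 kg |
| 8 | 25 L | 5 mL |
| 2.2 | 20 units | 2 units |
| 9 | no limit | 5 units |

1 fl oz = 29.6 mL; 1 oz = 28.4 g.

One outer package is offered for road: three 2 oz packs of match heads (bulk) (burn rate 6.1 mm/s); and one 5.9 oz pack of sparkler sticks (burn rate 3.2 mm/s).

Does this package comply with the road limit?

With burn rate 6.1 mm/s (> 2.2 mm/s), the match heads (bulk) fall in Class 4.1.
Sparkler sticks: burn rate 3.2 mm/s > 2.2 mm/s → Class 4.1 (Flammable Solid).
Class 4.1 net quantity: (three 2 oz packs = 170.4 g) + (one 5.9 oz pack = 167.56 g) = 337.96 g.
337.96 g exceeds the road limit of 250 g for Class 4.1.

No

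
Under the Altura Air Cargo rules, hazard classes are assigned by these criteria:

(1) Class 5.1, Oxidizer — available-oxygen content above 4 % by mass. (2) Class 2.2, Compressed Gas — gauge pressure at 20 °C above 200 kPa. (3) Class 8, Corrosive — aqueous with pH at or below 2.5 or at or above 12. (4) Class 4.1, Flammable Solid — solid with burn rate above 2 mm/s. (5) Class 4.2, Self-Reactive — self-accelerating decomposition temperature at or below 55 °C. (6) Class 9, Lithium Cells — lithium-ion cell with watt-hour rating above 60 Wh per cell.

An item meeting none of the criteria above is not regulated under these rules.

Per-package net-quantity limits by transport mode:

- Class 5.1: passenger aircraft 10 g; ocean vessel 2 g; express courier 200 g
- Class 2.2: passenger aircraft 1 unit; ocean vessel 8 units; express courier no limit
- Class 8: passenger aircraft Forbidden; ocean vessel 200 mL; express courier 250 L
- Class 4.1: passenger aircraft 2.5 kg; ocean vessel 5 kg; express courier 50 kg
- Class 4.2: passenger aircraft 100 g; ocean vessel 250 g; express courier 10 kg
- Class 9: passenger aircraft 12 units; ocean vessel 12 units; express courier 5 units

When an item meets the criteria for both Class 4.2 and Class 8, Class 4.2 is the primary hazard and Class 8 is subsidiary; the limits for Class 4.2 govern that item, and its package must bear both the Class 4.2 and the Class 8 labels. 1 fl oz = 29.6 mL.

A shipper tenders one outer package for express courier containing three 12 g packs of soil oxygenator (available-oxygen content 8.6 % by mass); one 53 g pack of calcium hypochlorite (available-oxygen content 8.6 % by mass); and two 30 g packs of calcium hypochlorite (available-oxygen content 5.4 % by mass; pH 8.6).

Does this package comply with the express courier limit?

Available-oxygen content 8.6 % by mass meets the Class 5.1 criterion (Oxidizer), so the soil oxygenator is Class 5.1.
With available-oxygen content 8.6 % by mass (> 4 % by mass), the calcium hypochlorite falls in Class 5.1.
Available-oxygen content 5.4 % by mass meets the Class 5.1 criterion (Oxidizer), so the calcium hypochlorite is Class 5.1.
Class 5.1 net quantity: (three 12 g packs = 36 g) + 53 g + (two 30 g packs = 60 g) = 149 g.
149 g is within the express courier limit of 200 g for Class 5.1.

Yes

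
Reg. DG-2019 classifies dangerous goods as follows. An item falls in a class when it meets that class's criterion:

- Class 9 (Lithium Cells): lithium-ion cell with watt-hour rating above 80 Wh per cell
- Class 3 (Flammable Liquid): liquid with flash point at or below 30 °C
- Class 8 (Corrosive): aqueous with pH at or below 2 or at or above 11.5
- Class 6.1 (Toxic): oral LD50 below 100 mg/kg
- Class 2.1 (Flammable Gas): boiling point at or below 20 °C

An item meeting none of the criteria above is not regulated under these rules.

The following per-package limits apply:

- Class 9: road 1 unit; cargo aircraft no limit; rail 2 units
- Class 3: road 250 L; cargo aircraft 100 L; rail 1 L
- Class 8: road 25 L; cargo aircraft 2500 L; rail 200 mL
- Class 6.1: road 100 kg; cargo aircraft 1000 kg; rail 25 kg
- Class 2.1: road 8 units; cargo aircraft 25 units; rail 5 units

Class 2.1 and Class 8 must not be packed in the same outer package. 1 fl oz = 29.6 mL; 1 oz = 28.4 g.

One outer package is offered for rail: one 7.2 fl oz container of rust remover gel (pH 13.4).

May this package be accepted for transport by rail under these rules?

No

With pH 13.4 (≥ 11.5), the rust remover gel falls in Class 8.
Class 8 quantity: one 7.2 fl oz container = 213.12 mL.
213.12 mL exceeds the rail limit of 200 mL for Class 8.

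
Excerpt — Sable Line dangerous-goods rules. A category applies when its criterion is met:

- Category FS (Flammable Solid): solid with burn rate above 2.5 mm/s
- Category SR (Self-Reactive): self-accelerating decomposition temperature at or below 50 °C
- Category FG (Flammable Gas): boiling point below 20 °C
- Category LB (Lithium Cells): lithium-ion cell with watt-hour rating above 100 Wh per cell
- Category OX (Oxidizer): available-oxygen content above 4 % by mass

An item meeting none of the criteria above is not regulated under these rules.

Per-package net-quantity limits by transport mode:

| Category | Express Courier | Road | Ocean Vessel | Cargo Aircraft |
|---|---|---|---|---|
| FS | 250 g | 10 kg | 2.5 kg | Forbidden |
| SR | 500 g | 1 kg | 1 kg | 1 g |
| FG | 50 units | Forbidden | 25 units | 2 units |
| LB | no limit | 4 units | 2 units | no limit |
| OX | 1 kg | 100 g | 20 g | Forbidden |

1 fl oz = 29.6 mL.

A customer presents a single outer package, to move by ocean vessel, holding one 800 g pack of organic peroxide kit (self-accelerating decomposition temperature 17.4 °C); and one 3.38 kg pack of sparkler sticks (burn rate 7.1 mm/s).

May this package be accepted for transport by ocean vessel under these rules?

Organic peroxide kit: self-accelerating decomposition temperature 17.4 °C ≤ 50 °C → Category SR (Self-Reactive).
Sparkler sticks: burn rate 7.1 mm/s > 2.5 mm/s → Category FS (Flammable Solid).
Category SR quantity: 800 g.
800 g is within the ocean vessel limit of 1 kg for Category SR.
Category FS quantity: 3.38 kg.
3.38 kg exceeds the ocean vessel limit of 2.5 kg for Category FS.

No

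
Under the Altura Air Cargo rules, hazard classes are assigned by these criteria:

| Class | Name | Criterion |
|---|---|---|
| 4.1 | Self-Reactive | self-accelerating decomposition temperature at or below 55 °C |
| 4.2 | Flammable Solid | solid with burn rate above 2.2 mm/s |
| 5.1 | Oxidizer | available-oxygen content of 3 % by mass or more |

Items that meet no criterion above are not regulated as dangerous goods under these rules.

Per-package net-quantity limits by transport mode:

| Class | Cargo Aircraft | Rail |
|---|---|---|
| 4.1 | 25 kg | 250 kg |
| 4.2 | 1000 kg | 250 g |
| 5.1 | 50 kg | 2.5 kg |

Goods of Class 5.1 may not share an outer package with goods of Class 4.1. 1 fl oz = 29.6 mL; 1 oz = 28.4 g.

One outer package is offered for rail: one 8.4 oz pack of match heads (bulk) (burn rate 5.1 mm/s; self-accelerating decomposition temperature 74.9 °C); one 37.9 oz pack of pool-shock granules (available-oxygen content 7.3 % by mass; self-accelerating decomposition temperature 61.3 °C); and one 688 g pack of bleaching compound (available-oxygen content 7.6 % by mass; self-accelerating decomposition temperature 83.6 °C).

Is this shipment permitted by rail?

The match heads (bulk) have burn rate 5.1 mm/s, which is > 2.2 mm/s, so they are Class 4.2 (Flammable Solid).
With available-oxygen content 7.3 % by mass (≥ 3 % by mass), the pool-shock granules fall in Class 5.1.
Available-oxygen content 7.6 % by mass meets the Class 5.1 criterion (Oxidizer), so the bleaching compound is Class 5.1.
Total Class 5.1: (one 37.9 oz pack = 1076.36 g) + 688 g = 1764.36 g.
1764.36 g ≤ 2.5 kg (rail limit, Class 5.1) — within limit.
Class 4.2 quantity: one 8.4 oz pack = 238.56 g.
238.56 g ≤ 250 g (rail limit, Class 4.2) — within limit.
The segregation rule (Class 5.1 with Class 4.1) does not apply to Class 5.1 with Class 4.2.
Every hazard class is within its rail limit and no segregation rule is violated.

Yes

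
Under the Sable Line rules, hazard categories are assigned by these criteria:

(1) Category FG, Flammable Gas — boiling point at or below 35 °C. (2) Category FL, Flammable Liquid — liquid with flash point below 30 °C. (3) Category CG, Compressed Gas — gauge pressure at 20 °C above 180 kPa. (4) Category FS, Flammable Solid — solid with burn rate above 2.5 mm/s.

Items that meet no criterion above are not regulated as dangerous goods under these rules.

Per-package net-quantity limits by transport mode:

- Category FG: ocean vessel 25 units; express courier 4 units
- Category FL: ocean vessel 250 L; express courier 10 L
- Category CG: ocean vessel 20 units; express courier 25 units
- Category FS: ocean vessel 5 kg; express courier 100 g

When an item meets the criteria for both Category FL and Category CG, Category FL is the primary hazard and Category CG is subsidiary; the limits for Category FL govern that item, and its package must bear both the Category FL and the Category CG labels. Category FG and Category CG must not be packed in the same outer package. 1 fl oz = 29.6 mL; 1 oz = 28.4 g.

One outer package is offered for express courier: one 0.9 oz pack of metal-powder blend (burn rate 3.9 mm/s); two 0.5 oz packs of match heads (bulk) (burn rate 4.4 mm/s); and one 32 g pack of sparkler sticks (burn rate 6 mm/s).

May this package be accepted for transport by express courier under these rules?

Yes

The metal-powder blend has burn rate 3.9 mm/s, which is > 2.5 mm/s, so it is Category FS (Flammable Solid).
The match heads (bulk) have burn rate 4.4 mm/s, which is > 2.5 mm/s, so they are Category FS (Flammable Solid).
Burn rate 6 mm/s meets the Category FS criterion (Flammable Solid), so the sparkler sticks are Category FS.
Category FS net quantity: (one 0.9 oz pack = 25.56 g) + (two 0.5 oz packs = 28.4 g) + 32 g = 85.96 g.
85.96 g ≤ 100 g (express courier limit, Category FS) — within limit.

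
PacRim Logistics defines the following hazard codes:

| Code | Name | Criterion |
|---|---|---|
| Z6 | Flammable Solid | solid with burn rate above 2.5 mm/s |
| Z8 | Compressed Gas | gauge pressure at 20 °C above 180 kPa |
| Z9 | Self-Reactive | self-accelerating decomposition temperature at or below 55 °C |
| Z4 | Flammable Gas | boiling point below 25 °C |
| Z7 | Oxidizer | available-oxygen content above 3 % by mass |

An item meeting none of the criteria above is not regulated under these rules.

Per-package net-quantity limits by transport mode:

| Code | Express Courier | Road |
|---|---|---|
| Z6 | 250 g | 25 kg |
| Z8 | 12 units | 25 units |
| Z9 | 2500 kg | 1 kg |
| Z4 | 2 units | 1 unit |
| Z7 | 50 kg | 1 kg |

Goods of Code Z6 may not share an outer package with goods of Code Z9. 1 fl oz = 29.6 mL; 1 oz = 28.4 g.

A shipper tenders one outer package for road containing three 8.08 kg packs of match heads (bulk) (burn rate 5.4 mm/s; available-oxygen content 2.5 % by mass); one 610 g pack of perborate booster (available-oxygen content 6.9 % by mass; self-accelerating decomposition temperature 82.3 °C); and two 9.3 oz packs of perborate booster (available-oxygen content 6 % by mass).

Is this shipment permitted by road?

With burn rate 5.4 mm/s (> 2.5 mm/s), the match heads (bulk) fall in Code Z6.
Available-oxygen content 6.9 % by mass meets the Code Z7 criterion (Oxidizer), so the perborate booster is Code Z7.
Perborate booster: available-oxygen content 6 % by mass > 3 % by mass → Code Z7 (Oxidizer).
Code Z7 net quantity: 610 g + (two 9.3 oz packs = 528.24 g) = 1138.24 g.
That exceeds the Code Z7 road limit of 1 kg.
Code Z6 quantity: three 8.08 kg packs = 24.24 kg.
That is within the Code Z6 road limit of 25 kg.
The segregation rule (Code Z6 with Code Z9) does not apply to Code Z7 with Code Z6.

No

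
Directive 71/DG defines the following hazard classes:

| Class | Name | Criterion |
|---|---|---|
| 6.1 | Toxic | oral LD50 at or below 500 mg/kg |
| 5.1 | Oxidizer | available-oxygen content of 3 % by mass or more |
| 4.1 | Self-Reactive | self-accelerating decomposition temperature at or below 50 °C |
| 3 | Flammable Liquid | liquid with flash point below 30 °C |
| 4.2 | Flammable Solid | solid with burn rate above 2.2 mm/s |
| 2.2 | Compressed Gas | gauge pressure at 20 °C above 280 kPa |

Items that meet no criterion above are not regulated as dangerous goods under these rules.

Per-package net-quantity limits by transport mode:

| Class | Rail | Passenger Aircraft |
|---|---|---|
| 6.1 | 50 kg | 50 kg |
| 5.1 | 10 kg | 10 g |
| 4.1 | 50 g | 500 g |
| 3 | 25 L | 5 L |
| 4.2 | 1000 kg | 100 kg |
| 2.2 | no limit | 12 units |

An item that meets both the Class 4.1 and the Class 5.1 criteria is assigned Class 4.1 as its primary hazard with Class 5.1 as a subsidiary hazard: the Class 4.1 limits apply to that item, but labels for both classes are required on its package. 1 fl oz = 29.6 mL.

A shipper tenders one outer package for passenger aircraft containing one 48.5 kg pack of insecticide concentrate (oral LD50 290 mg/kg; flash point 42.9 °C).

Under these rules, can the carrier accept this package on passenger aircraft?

Yes

Insecticide concentrate: oral LD50 290 mg/kg ≤ 500 mg/kg → Class 6.1 (Toxic).
Class 6.1 quantity: 48.5 kg.
48.5 kg is within the passenger aircraft limit of 50 kg for Class 6.1.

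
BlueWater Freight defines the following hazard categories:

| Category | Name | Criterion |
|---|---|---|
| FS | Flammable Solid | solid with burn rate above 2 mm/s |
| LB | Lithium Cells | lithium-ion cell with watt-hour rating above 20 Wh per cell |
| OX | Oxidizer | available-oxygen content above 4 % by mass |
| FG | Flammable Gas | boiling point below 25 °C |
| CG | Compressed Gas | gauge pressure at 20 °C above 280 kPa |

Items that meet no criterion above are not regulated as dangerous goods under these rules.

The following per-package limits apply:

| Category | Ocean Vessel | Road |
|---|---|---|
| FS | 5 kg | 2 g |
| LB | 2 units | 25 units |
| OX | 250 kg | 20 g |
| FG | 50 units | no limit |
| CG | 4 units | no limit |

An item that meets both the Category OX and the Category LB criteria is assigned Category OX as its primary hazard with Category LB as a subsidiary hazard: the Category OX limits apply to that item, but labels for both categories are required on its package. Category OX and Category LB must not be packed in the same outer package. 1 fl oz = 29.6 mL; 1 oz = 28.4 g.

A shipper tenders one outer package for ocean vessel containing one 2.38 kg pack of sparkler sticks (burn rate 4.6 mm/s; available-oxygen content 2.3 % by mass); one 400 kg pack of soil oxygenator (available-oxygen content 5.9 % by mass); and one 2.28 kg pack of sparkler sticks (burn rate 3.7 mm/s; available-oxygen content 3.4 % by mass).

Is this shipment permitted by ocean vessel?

No

The sparkler sticks have burn rate 4.6 mm/s, which is > 2 mm/s, so they are Category FS (Flammable Solid).
The soil oxygenator has available-oxygen content 5.9 % by mass, which is > 4 % by mass, so it is Category OX (Oxidizer).
With burn rate 3.7 mm/s (> 2 mm/s), the sparkler sticks fall in Category FS.
Category OX quantity: 400 kg.
That exceeds the Category OX ocean vessel limit of 250 kg.
Total Category FS: 2.38 kg + 2.28 kg = 4.66 kg.
4.66 kg ≤ 5 kg (ocean vessel limit, Category FS) — within limit.
The segregation rule (Category OX with Category LB) does not apply to Category OX with Category FS.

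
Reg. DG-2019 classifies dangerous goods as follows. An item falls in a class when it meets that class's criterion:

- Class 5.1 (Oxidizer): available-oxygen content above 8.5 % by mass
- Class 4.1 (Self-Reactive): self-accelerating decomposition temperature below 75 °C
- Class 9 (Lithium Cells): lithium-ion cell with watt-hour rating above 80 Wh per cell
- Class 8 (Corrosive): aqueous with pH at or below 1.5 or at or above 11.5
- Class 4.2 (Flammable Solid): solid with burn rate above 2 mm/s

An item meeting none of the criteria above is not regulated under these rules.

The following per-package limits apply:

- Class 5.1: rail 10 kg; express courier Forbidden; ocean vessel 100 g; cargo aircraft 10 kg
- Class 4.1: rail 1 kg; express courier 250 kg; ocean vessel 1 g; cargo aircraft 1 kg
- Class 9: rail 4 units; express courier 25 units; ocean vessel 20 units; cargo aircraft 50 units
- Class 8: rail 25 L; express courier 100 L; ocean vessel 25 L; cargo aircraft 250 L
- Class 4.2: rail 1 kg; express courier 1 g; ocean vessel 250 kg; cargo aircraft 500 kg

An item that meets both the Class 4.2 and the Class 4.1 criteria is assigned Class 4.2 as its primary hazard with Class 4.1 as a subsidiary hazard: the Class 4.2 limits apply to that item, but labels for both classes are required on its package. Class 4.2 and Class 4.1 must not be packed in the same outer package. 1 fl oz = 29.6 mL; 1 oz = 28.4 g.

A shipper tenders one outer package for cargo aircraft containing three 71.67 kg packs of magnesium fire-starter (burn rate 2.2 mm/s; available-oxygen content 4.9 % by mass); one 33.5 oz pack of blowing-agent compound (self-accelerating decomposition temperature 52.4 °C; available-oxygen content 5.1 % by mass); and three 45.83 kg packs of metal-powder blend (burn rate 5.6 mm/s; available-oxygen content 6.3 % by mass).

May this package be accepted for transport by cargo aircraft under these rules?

With burn rate 2.2 mm/s (> 2 mm/s), the magnesium fire-starter falls in Class 4.2.
With self-accelerating decomposition temperature 52.4 °C (< 75 °C), the blowing-agent compound falls in Class 4.1.
With burn rate 5.6 mm/s (> 2 mm/s), the metal-powder blend falls in Class 4.2.
Total Class 4.2: (three 71.67 kg packs = 215.01 kg) + (three 45.83 kg packs = 137.49 kg) = 352.5 kg.
That is within the Class 4.2 cargo aircraft limit of 500 kg.
Class 4.1 quantity: one 33.5 oz pack = 951.4 g.
951.4 g ≤ 1 kg (cargo aircraft limit, Class 4.1) — within limit.
Class 4.2 and Class 4.1 may not share an outer package.

No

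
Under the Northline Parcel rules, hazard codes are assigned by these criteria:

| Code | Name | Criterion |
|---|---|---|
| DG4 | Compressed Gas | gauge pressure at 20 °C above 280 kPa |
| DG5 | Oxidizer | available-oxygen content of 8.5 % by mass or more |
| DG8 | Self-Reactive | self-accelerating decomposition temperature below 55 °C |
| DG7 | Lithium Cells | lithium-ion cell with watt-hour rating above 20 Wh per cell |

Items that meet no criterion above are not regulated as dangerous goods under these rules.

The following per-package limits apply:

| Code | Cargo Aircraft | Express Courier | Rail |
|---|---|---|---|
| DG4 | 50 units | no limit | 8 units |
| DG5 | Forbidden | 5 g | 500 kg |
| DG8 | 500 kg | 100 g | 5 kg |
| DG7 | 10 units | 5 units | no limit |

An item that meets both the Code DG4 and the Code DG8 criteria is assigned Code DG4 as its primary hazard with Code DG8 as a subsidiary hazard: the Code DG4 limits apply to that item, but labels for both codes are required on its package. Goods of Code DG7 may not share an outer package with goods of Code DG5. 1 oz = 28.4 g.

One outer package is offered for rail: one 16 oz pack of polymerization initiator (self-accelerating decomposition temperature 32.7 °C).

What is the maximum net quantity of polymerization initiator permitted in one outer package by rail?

Polymerization initiator: self-accelerating decomposition temperature 32.7 °C < 55 °C → Code DG8 (Self-Reactive).
The rail limit for Code DG8 is 5 kg.

5 kg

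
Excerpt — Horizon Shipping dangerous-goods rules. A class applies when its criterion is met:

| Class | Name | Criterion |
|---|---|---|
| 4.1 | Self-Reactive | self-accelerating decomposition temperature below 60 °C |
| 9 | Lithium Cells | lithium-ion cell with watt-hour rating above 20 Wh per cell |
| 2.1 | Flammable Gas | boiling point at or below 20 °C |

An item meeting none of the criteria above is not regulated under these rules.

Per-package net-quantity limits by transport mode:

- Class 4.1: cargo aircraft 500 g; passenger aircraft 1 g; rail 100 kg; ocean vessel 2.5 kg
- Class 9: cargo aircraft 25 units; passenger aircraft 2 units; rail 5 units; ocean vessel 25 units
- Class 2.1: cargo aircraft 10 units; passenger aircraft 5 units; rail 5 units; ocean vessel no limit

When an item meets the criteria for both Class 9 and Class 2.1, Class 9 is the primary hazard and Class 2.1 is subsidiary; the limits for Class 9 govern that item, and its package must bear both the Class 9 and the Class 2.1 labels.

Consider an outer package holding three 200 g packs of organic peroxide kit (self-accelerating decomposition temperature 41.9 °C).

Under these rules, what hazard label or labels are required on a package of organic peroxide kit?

Class 4.1

Organic peroxide kit: self-accelerating decomposition temperature 41.9 °C < 60 °C → Class 4.1 (Self-Reactive).
Only the Class 4.1 label is required.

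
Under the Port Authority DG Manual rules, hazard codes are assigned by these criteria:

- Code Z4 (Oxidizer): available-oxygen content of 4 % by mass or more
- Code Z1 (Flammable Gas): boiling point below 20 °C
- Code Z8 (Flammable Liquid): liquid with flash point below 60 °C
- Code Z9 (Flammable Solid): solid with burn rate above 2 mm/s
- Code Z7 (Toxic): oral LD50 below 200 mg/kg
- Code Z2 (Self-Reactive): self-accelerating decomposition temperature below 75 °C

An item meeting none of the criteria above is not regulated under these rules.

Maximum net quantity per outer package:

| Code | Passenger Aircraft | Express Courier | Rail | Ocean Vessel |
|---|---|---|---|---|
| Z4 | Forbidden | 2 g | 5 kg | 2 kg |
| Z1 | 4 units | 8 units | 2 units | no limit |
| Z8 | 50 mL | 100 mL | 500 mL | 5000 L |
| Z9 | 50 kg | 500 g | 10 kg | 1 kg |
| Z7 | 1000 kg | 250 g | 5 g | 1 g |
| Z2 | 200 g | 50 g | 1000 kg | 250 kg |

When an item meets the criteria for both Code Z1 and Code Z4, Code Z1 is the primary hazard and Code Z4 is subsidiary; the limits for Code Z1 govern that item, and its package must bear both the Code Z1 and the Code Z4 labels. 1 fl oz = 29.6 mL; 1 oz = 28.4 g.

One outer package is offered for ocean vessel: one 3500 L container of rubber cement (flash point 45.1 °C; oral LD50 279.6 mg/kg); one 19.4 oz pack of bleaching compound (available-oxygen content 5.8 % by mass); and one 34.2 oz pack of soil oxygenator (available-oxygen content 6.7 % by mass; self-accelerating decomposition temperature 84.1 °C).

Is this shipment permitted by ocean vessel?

The rubber cement has flash point 45.1 °C, which is < 60 °C, so it is Code Z8 (Flammable Liquid).
Available-oxygen content 5.8 % by mass meets the Code Z4 criterion (Oxidizer), so the bleaching compound is Code Z4.
Available-oxygen content 6.7 % by mass meets the Code Z4 criterion (Oxidizer), so the soil oxygenator is Code Z4.
Code Z8 quantity: 3500 L.
3500 L is within the ocean vessel limit of 5000 L for Code Z8.
Code Z4 net quantity: (one 19.4 oz pack = 550.96 g) + (one 34.2 oz pack = 971.28 g) = 1522.24 g.
1522.24 g is within the ocean vessel limit of 2 kg for Code Z4.
Every hazard code is within its ocean vessel limit and no segregation rule is violated.

Yes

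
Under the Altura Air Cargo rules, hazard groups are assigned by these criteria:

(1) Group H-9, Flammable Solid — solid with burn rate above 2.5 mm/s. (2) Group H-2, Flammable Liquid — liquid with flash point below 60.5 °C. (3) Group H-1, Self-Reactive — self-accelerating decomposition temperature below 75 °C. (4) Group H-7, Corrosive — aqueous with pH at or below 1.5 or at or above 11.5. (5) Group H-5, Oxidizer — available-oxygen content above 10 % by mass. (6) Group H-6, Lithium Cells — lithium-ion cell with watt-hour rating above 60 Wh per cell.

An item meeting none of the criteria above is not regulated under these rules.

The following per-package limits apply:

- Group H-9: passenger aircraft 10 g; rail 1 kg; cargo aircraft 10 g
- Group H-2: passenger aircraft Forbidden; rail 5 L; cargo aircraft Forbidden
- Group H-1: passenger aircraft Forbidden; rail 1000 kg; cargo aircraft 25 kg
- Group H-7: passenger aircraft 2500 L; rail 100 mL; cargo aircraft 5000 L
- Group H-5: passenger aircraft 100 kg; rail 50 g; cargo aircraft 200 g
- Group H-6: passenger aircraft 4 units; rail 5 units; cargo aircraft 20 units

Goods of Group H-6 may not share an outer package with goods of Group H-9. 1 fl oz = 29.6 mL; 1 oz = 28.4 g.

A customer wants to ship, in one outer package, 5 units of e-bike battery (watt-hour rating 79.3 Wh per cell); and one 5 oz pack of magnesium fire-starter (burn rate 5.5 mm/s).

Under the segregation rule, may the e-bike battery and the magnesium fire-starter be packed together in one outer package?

With watt-hour rating 79.3 Wh per cell (> 60 Wh per cell), the e-bike battery falls in Group H-6.
With burn rate 5.5 mm/s (> 2.5 mm/s), the magnesium fire-starter falls in Group H-9.
Group H-6 and Group H-9 may not share an outer package.

No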